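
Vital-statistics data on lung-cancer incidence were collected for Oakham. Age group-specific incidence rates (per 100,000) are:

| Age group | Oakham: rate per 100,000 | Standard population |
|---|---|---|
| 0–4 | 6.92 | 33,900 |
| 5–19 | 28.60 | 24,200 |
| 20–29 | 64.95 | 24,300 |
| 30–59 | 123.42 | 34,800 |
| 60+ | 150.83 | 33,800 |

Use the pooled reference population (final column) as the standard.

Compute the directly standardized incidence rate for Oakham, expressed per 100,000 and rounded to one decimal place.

78.8

Standard total = 151,000; weights = 0.2245, 0.1603, 0.1609, 0.2305, 0.2238.
Standardized rate: 0.2245×6.92 + 0.1603×28.60 + 0.1609×64.95 + 0.2305×123.42 + 0.2238×150.83 = 78.7951 per 100,000.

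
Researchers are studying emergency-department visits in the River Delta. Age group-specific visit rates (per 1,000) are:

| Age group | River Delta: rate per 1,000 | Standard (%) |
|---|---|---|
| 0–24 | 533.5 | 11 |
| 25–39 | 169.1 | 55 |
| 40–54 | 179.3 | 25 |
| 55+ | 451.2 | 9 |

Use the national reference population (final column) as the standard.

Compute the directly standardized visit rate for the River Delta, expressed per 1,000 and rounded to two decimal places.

Standard weights: 0.11, 0.55, 0.25, 0.09.
Standardized rate: 0.1100×533.5 + 0.5500×169.1 + 0.2500×179.3 + 0.0900×451.2 = 237.1230 per 1,000.

237.12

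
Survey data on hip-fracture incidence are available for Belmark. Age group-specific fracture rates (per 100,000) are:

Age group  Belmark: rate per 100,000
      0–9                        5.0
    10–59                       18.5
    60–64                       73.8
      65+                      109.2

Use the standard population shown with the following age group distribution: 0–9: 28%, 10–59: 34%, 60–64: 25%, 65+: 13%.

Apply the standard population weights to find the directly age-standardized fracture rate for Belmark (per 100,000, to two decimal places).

40.34

Standard weights: 0.28, 0.34, 0.25, 0.13.
Standardized rate: 0.2800×5.0 + 0.3400×18.5 + 0.2500×73.8 + 0.1300×109.2 = 40.3360 per 100,000.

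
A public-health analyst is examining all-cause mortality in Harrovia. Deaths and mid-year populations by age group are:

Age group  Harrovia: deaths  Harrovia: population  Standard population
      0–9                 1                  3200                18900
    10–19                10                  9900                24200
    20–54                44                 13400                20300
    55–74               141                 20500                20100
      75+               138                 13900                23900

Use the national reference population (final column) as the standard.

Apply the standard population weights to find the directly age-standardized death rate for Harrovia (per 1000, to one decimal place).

Age-specific rates per 1000 for Harrovia: 0.312, 1.010, 3.284, 6.878, 9.928.
Standard total = 107400; weights = 0.1760, 0.2253, 0.1890, 0.1872, 0.2225.
Standardized rate: 0.1760×0.312 + 0.2253×1.010 + 0.1890×3.284 + 0.1872×6.878 + 0.2225×9.928 = 4.3998 per 1000.

4.4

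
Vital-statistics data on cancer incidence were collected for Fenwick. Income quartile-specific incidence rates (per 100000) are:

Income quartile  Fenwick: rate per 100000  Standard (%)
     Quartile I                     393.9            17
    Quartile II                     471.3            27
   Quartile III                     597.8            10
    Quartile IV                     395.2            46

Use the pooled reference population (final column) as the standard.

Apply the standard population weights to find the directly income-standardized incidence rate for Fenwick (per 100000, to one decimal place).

435.8

Standard weights: 0.17, 0.27, 0.10, 0.46.
Standardized rate: 0.1700×393.9 + 0.2700×471.3 + 0.1000×597.8 + 0.4600×395.2 = 435.7860 per 100000.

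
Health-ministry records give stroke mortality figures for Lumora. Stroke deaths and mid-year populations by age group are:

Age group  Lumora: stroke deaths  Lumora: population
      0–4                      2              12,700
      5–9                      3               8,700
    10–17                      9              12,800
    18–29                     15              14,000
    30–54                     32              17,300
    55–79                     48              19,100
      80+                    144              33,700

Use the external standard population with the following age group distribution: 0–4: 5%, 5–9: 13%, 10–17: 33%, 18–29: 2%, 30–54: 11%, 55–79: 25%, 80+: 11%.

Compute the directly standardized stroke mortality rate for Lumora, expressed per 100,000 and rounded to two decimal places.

Age-specific rates per 100,000 for Lumora: 15.75, 34.48, 70.31, 107.14, 184.97, 251.31, 427.30.
Standard weights: 0.05, 0.13, 0.33, 0.02, 0.11, 0.25, 0.11.
Standardized rate: 0.0500×15.75 + 0.1300×34.48 + 0.3300×70.31 + 0.0200×107.14 + 0.1100×184.97 + 0.2500×251.31 + 0.1100×427.30 = 160.7932 per 100,000.

160.79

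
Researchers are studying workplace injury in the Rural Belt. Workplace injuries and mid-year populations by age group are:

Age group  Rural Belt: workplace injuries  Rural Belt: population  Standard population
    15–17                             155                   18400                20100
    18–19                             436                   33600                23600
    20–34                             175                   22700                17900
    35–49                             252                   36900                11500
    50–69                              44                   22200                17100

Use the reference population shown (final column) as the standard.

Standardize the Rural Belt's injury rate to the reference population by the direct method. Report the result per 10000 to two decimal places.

80.49

Age-specific rates per 10000 for the Rural Belt: 84.24, 129.76, 77.09, 68.29, 19.82.
Standard total = 90200; weights = 0.2228, 0.2616, 0.1984, 0.1275, 0.1896.
Standardized rate: 0.2228×84.24 + 0.2616×129.76 + 0.1984×77.09 + 0.1275×68.29 + 0.1896×19.82 = 80.4859 per 10000.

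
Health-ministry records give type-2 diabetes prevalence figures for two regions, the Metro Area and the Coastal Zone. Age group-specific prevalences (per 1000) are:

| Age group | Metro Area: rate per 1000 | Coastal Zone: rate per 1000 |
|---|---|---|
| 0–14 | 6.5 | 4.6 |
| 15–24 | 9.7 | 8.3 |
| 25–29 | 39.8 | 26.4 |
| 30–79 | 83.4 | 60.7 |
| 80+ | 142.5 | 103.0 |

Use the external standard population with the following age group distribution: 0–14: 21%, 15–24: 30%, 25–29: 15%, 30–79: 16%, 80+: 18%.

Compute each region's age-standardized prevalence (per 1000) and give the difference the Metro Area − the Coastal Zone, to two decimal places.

13.57

Standard weights: 0.21, 0.30, 0.15, 0.16, 0.18.
The Metro Area: 0.2100×6.5 + 0.3000×9.7 + 0.1500×39.8 + 0.1600×83.4 + 0.1800×142.5 = 49.2390 per 1000.
The Coastal Zone: 0.2100×4.6 + 0.3000×8.3 + 0.1500×26.4 + 0.1600×60.7 + 0.1800×103.0 = 35.6680 per 1000.
Difference = 49.2390 − 35.6680 = 13.5710.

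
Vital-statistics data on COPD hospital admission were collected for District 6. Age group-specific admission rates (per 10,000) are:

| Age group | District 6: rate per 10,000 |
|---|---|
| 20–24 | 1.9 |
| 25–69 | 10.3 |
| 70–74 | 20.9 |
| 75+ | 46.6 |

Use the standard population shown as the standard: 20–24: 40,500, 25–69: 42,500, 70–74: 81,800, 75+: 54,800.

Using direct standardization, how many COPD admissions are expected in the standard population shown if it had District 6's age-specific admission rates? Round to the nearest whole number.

478

Expected COPD admissions = Σ (standard pop × age-specific rate ÷ 10,000)
= 40,500×1.9/10,000 + 42,500×10.3/10,000 + 81,800×20.9/10,000 + 54,800×46.6/10,000
= 7.70 + 43.78 + 170.96 + 255.37 = 477.80.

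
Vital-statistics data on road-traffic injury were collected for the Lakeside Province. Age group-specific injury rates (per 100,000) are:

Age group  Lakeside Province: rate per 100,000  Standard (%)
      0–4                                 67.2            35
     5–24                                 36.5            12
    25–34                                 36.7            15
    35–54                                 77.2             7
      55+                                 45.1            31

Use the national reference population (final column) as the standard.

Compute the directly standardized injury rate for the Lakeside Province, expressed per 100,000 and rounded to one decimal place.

Standard weights: 0.35, 0.12, 0.15, 0.07, 0.31.
Standardized rate: 0.3500×67.2 + 0.1200×36.5 + 0.1500×36.7 + 0.0700×77.2 + 0.3100×45.1 = 52.7900 per 100,000.

52.8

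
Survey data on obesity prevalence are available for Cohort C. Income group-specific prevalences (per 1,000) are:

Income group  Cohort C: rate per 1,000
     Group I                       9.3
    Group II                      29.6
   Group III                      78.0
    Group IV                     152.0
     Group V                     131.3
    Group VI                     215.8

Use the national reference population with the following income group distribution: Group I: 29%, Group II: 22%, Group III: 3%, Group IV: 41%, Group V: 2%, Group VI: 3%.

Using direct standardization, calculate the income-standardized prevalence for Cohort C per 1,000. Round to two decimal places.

Standard weights: 0.29, 0.22, 0.03, 0.41, 0.02, 0.03.
Standardized rate: 0.2900×9.3 + 0.2200×29.6 + 0.0300×78.0 + 0.4100×152.0 + 0.0200×131.3 + 0.0300×215.8 = 82.9690 per 1,000.

82.97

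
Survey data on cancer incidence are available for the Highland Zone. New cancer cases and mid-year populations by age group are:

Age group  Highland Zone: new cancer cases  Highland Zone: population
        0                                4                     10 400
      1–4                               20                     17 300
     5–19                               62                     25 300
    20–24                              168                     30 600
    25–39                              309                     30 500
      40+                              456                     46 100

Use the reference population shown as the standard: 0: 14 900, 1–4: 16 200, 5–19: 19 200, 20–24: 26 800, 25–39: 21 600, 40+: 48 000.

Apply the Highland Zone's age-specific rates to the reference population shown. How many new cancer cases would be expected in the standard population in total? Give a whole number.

912

Age-specific rates per 100 000 for the Highland Zone: 38.46, 115.61, 245.06, 549.02, 1013.11, 989.15.
Expected new cancer cases = Σ (standard pop × age-specific rate ÷ 100 000)
= 14 900×38.46/100 000 + 16 200×115.61/100 000 + 19 200×245.06/100 000 + 26 800×549.02/100 000 + 21 600×1013.11/100 000 + 48 000×989.15/100 000
= 5.73 + 18.73 + 47.05 + 147.14 + 218.83 + 474.79 = 912.27.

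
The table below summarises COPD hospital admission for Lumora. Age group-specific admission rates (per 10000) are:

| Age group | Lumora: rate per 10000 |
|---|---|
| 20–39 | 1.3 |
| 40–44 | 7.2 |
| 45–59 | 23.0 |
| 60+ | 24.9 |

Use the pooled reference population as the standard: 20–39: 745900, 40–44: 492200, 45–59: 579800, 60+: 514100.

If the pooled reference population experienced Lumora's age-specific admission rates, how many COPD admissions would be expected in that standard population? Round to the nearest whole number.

3065

Expected COPD admissions = Σ (standard pop × age-specific rate ÷ 10000)
= 745900×1.3/10000 + 492200×7.2/10000 + 579800×23.0/10000 + 514100×24.9/10000
= 96.97 + 354.38 + 1333.54 + 1280.11 = 3065.00.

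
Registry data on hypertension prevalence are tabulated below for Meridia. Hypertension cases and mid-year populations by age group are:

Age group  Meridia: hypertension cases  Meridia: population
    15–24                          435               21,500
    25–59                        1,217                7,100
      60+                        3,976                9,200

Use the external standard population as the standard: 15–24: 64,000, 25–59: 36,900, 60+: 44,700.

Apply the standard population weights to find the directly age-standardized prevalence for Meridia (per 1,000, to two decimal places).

Age-specific rates per 1,000 for Meridia: 20.233, 171.408, 432.174.
Standard total = 145,600; weights = 0.4396, 0.2534, 0.3070.
Standardized rate: 0.4396×20.233 + 0.2534×171.408 + 0.3070×432.174 = 185.0139 per 1,000.

185.01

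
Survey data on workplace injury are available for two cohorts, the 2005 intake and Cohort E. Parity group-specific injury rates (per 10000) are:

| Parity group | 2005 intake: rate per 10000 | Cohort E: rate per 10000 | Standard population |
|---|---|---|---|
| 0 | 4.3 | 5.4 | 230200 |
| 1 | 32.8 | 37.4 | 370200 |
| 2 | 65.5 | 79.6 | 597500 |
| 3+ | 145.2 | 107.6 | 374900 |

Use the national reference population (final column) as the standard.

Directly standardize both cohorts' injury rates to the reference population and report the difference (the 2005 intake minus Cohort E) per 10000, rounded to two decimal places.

2.36

Standard total = 1572800; weights = 0.1464, 0.2354, 0.3799, 0.2384.
The 2005 intake: 0.1464×4.3 + 0.2354×32.8 + 0.3799×65.5 + 0.2384×145.2 = 67.8434 per 10000.
Cohort E: 0.1464×5.4 + 0.2354×37.4 + 0.3799×79.6 + 0.2384×107.6 = 65.4812 per 10000.
Difference = 67.8434 − 65.4812 = 2.3623.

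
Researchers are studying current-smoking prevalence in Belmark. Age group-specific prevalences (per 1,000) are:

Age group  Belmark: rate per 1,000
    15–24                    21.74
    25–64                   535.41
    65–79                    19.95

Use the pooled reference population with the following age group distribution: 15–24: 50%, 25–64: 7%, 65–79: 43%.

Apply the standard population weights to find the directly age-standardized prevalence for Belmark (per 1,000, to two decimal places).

56.93

Standard weights: 0.50, 0.07, 0.43.
Standardized rate: 0.5000×21.74 + 0.0700×535.41 + 0.4300×19.95 = 56.9272 per 1,000.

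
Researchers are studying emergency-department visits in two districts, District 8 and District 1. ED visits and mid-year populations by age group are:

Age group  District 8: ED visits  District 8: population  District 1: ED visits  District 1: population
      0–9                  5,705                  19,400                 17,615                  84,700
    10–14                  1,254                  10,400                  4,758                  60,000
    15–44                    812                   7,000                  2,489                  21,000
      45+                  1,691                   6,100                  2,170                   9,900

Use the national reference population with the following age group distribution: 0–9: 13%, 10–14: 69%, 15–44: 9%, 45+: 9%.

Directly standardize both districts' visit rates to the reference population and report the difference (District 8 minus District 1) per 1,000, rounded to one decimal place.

44.7

Age-specific rates per 1,000 for District 8: 294.072, 120.577, 116.000, 277.213.
For District 1: 207.969, 79.300, 118.524, 219.192.
Standard weights: 0.13, 0.69, 0.09, 0.09.
District 8: 0.1300×294.072 + 0.6900×120.577 + 0.0900×116.000 + 0.0900×277.213 = 156.8166 per 1,000.
District 1: 0.1300×207.969 + 0.6900×79.300 + 0.0900×118.524 + 0.0900×219.192 = 112.1474 per 1,000.
Difference = 156.8166 − 112.1474 = 44.6692.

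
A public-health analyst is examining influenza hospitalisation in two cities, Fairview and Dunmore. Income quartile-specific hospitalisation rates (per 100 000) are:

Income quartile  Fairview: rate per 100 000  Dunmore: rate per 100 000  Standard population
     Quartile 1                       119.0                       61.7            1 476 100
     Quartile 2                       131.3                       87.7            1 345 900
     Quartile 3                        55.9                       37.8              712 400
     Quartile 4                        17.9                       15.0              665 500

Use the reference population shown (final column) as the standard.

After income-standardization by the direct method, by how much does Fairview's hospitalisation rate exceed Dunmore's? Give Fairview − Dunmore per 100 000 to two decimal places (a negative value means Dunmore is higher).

Standard total = 4 199 900; weights = 0.3515, 0.3205, 0.1696, 0.1585.
Fairview: 0.3515×119.0 + 0.3205×131.3 + 0.1696×55.9 + 0.1585×17.9 = 96.2185 per 100 000.
Dunmore: 0.3515×61.7 + 0.3205×87.7 + 0.1696×37.8 + 0.1585×15.0 = 58.5781 per 100 000.
Difference = 96.2185 − 58.5781 = 37.6405.

37.64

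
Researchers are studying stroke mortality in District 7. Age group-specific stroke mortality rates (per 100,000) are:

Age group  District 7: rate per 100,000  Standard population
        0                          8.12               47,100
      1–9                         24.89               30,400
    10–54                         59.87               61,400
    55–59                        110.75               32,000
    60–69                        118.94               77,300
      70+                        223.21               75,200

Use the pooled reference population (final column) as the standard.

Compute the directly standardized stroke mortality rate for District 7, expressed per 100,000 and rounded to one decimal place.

106.2

Standard total = 323,400; weights = 0.1456, 0.0940, 0.1899, 0.0989, 0.2390, 0.2325.
Standardized rate: 0.1456×8.12 + 0.0940×24.89 + 0.1899×59.87 + 0.0989×110.75 + 0.2390×118.94 + 0.2325×223.21 = 106.1799 per 100,000.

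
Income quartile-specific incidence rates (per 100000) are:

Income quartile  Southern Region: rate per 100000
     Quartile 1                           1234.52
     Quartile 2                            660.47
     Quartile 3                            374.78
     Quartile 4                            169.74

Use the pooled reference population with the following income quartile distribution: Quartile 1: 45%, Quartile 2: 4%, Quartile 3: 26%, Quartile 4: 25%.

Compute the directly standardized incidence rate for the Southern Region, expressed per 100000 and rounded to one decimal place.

721.8

Standard weights: 0.45, 0.04, 0.26, 0.25.
Standardized rate: 0.4500×1234.52 + 0.0400×660.47 + 0.2600×374.78 + 0.2500×169.74 = 721.8306 per 100000.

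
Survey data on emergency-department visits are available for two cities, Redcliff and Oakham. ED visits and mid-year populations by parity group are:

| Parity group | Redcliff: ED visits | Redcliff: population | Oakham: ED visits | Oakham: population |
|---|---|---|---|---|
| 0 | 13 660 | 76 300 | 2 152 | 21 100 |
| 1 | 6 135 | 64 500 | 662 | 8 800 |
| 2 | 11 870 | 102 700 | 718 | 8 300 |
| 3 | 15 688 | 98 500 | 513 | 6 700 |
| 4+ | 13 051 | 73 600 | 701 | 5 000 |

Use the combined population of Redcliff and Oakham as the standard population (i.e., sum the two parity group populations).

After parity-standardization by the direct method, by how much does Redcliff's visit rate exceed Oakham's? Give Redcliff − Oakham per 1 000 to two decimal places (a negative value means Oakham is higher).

Parity-specific rates per 1 000 for Redcliff: 179.030, 95.116, 115.579, 159.269, 177.323.
For Oakham: 101.991, 75.227, 86.506, 76.567, 140.200.
Combined standard total = 465 500; weights = 0.2092, 0.1575, 0.2385, 0.2260, 0.1689.
Redcliff: 0.2092×179.030 + 0.1575×95.116 + 0.2385×115.579 + 0.2260×159.269 + 0.1689×177.323 = 145.9325 per 1 000.
Oakham: 0.2092×101.991 + 0.1575×75.227 + 0.2385×86.506 + 0.2260×76.567 + 0.1689×140.200 = 94.7901 per 1 000.
Difference = 145.9325 − 94.7901 = 51.1424.

51.14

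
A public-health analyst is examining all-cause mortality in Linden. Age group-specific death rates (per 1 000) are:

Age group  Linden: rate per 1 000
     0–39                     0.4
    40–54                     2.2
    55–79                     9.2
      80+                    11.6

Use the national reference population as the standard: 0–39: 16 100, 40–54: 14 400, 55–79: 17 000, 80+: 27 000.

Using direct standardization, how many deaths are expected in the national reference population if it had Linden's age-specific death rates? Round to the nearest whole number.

Expected deaths = Σ (standard pop × age-specific rate ÷ 1 000)
= 16 100×0.4/1 000 + 14 400×2.2/1 000 + 17 000×9.2/1 000 + 27 000×11.6/1 000
= 6.44 + 31.68 + 156.40 + 313.20 = 507.72.

508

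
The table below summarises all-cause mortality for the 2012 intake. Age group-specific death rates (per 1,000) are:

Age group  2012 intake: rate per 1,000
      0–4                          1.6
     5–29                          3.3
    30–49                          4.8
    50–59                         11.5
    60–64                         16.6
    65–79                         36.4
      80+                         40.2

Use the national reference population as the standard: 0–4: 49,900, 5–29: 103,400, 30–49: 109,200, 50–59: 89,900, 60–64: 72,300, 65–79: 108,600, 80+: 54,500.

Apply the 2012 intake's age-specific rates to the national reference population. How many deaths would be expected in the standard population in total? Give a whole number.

9323

Expected deaths = Σ (standard pop × age-specific rate ÷ 1,000)
= 49,900×1.6/1,000 + 103,400×3.3/1,000 + 109,200×4.8/1,000 + 89,900×11.5/1,000 + 72,300×16.6/1,000 + 108,600×36.4/1,000 + 54,500×40.2/1,000
= 79.84 + 341.22 + 524.16 + 1033.85 + 1200.18 + 3953.04 + 2190.90 = 9323.19.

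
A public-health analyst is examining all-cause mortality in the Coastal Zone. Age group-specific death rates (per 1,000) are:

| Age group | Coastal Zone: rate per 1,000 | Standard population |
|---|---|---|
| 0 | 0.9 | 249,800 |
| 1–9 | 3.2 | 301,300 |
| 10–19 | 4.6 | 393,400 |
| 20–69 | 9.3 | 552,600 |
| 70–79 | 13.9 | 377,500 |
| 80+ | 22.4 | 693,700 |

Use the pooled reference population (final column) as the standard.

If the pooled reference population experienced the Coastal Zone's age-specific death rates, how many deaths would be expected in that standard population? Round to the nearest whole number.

Expected deaths = Σ (standard pop × age-specific rate ÷ 1,000)
= 249,800×0.9/1,000 + 301,300×3.2/1,000 + 393,400×4.6/1,000 + 552,600×9.3/1,000 + 377,500×13.9/1,000 + 693,700×22.4/1,000
= 224.82 + 964.16 + 1809.64 + 5139.18 + 5247.25 + 15538.88 = 28923.93.

28924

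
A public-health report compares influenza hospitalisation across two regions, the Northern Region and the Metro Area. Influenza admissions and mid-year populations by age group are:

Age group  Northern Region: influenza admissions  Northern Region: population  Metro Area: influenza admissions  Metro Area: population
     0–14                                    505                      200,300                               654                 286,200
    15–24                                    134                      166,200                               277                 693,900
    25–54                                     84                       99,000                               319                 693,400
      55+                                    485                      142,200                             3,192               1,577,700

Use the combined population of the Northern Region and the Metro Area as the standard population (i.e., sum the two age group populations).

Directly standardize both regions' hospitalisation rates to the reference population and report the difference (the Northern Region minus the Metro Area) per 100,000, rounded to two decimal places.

81.87

Age-specific rates per 100,000 for the Northern Region: 252.12, 80.63, 84.85, 341.07.
For the Metro Area: 228.51, 39.92, 46.01, 202.32.
Combined standard total = 3,858,900; weights = 0.1261, 0.2229, 0.2053, 0.4457.
The Northern Region: 0.1261×252.12 + 0.2229×80.63 + 0.2053×84.85 + 0.4457×341.07 = 219.1925 per 100,000.
The Metro Area: 0.1261×228.51 + 0.2229×39.92 + 0.2053×46.01 + 0.4457×202.32 = 137.3267 per 100,000.
Difference = 219.1925 − 137.3267 = 81.8658.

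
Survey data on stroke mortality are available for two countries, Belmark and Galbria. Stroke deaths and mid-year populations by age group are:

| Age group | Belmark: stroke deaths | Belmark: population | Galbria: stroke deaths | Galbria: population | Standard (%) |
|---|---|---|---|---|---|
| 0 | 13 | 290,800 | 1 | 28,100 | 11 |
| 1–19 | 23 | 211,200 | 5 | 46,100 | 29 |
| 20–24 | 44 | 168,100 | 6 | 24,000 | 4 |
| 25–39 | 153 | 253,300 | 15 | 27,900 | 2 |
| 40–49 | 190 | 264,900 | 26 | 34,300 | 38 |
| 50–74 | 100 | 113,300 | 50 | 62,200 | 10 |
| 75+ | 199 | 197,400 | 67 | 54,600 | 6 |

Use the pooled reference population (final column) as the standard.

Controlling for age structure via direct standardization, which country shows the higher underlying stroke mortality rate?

Age-specific rates per 100,000 for Belmark: 4.47, 10.89, 26.17, 60.40, 71.73, 88.26, 100.81.
For Galbria: 3.56, 10.85, 25.00, 53.76, 75.80, 80.39, 122.71.
Standard weights: 0.11, 0.29, 0.04, 0.02, 0.38, 0.10, 0.06.
Belmark: 0.1100×4.47 + 0.2900×10.89 + 0.0400×26.17 + 0.0200×60.40 + 0.3800×71.73 + 0.1000×88.26 + 0.0600×100.81 = 48.0353 per 100,000.
Galbria: 0.1100×3.56 + 0.2900×10.85 + 0.0400×25.00 + 0.0200×53.76 + 0.3800×75.80 + 0.1000×80.39 + 0.0600×122.71 = 49.8180 per 100,000.

Galbria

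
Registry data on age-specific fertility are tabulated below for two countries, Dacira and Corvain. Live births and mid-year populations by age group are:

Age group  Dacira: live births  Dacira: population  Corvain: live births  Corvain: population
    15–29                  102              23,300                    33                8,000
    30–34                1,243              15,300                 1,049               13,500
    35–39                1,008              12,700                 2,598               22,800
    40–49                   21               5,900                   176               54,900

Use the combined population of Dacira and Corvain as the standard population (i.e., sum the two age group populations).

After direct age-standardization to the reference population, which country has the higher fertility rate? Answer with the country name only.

Corvain

Age-specific rates per 1,000 for Dacira: 4.378, 81.242, 79.370, 3.559.
For Corvain: 4.125, 77.704, 113.947, 3.206.
Combined standard total = 156,400; weights = 0.2001, 0.1841, 0.2270, 0.3887.
Dacira: 0.2001×4.378 + 0.1841×81.242 + 0.2270×79.370 + 0.3887×3.559 = 35.2355 per 1,000.
Corvain: 0.2001×4.125 + 0.1841×77.704 + 0.2270×113.947 + 0.3887×3.206 = 42.2444 per 1,000.
The crude rates (41.50 vs 38.87) would put Dacira higher, but that reflects its age composition; once standardized to a common age structure, Corvain has the higher underlying rate.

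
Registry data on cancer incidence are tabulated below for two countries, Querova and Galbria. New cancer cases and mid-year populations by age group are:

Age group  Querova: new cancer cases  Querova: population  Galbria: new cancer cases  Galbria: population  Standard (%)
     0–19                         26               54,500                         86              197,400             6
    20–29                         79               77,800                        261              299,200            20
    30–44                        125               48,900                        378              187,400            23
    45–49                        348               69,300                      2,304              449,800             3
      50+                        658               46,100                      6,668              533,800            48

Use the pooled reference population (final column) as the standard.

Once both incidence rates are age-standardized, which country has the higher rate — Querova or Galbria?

Age-specific rates per 100,000 for Querova: 47.71, 101.54, 255.62, 502.16, 1427.33.
For Galbria: 43.57, 87.23, 201.71, 512.23, 1249.16.
Standard weights: 0.06, 0.20, 0.23, 0.03, 0.48.
Querova: 0.0600×47.71 + 0.2000×101.54 + 0.2300×255.62 + 0.0300×502.16 + 0.4800×1427.33 = 782.1486 per 100,000.
Galbria: 0.0600×43.57 + 0.2000×87.23 + 0.2300×201.71 + 0.0300×512.23 + 0.4800×1249.16 = 681.4154 per 100,000.
The crude rates (416.72 vs 581.49) would put Galbria higher, but that reflects its age composition; once standardized to a common age structure, Querova has the higher underlying rate.

Querova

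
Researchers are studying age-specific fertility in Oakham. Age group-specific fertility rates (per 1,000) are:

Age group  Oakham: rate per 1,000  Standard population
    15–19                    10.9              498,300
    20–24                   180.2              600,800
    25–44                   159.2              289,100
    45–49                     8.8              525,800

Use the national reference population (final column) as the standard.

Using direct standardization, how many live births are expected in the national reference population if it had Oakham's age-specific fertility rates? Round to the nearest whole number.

164347

Expected live births = Σ (standard pop × age-specific rate ÷ 1,000)
= 498,300×10.9/1,000 + 600,800×180.2/1,000 + 289,100×159.2/1,000 + 525,800×8.8/1,000
= 5431.47 + 108264.16 + 46024.72 + 4627.04 = 164347.39.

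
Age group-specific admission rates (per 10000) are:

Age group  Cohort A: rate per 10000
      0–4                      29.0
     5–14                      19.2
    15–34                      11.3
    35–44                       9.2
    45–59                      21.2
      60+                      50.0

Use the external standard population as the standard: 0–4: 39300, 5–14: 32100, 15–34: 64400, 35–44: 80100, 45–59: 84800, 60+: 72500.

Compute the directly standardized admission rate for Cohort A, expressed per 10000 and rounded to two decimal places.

Standard total = 373200; weights = 0.1053, 0.0860, 0.1726, 0.2146, 0.2272, 0.1943.
Standardized rate: 0.1053×29.0 + 0.0860×19.2 + 0.1726×11.3 + 0.2146×9.2 + 0.2272×21.2 + 0.1943×50.0 = 23.1603 per 10000.

23.16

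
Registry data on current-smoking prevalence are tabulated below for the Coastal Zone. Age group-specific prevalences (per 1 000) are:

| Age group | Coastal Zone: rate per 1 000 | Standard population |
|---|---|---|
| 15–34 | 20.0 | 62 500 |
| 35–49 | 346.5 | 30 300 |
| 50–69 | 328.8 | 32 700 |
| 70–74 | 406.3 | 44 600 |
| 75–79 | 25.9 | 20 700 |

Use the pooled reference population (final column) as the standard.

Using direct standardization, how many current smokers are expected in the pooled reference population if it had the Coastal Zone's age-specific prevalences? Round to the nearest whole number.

41158

Expected current smokers = Σ (standard pop × age-specific rate ÷ 1 000)
= 62 500×20.0/1 000 + 30 300×346.5/1 000 + 32 700×328.8/1 000 + 44 600×406.3/1 000 + 20 700×25.9/1 000
= 1250.00 + 10498.95 + 10751.76 + 18120.98 + 536.13 = 41157.82.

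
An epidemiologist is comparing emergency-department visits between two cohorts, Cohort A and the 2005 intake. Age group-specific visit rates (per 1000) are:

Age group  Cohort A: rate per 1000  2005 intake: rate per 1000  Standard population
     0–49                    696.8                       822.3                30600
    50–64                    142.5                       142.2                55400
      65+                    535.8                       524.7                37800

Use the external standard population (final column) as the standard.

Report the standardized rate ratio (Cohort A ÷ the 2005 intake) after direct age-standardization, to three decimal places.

0.936

Standard total = 123800; weights = 0.2472, 0.4475, 0.3053.
Cohort A: 0.2472×696.8 + 0.4475×142.5 + 0.3053×535.8 = 399.5947 per 1000.
The 2005 intake: 0.2472×822.3 + 0.4475×142.2 + 0.3053×524.7 = 427.0914 per 1000.
Ratio = 399.5947 ÷ 427.0914 = 0.93562.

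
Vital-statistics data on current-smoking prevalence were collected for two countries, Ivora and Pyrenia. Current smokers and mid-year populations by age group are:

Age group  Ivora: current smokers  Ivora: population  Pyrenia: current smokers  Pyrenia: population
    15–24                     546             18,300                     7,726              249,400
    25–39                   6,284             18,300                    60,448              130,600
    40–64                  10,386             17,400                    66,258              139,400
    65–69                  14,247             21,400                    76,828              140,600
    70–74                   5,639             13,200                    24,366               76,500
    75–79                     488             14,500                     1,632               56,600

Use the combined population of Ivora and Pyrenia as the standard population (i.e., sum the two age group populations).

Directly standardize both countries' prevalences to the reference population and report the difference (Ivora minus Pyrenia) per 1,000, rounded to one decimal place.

Age-specific rates per 1,000 for Ivora: 29.836, 343.388, 596.897, 665.748, 427.197, 33.655.
For Pyrenia: 30.978, 462.848, 475.308, 546.430, 318.510, 28.834.
Combined standard total = 896,200; weights = 0.2987, 0.1661, 0.1750, 0.1808, 0.1001, 0.0793.
Ivora: 0.2987×29.836 + 0.1661×343.388 + 0.1750×596.897 + 0.1808×665.748 + 0.1001×427.197 + 0.0793×33.655 = 336.1689 per 1,000.
Pyrenia: 0.2987×30.978 + 0.1661×462.848 + 0.1750×475.308 + 0.1808×546.430 + 0.1001×318.510 + 0.0793×28.834 = 302.2555 per 1,000.
Difference = 336.1689 − 302.2555 = 33.9133.

33.9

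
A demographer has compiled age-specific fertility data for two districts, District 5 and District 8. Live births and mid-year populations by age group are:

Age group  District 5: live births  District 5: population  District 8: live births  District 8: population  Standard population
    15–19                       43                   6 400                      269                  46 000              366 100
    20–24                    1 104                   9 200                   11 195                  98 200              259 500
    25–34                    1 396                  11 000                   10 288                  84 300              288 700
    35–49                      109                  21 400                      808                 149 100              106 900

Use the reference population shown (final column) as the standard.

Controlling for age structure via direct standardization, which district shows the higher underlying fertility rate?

Age-specific rates per 1 000 for District 5: 6.719, 120.000, 126.909, 5.093.
For District 8: 5.848, 114.002, 122.040, 5.419.
Standard total = 1 021 200; weights = 0.3585, 0.2541, 0.2827, 0.1047.
District 5: 0.3585×6.719 + 0.2541×120.000 + 0.2827×126.909 + 0.1047×5.093 = 69.3134 per 1 000.
District 8: 0.3585×5.848 + 0.2541×114.002 + 0.2827×122.040 + 0.1047×5.419 = 66.1347 per 1 000.
The crude rates (55.25 vs 59.75) would put District 8 higher, but that reflects its age composition; once standardized to a common age structure, District 5 has the higher underlying rate.

District 5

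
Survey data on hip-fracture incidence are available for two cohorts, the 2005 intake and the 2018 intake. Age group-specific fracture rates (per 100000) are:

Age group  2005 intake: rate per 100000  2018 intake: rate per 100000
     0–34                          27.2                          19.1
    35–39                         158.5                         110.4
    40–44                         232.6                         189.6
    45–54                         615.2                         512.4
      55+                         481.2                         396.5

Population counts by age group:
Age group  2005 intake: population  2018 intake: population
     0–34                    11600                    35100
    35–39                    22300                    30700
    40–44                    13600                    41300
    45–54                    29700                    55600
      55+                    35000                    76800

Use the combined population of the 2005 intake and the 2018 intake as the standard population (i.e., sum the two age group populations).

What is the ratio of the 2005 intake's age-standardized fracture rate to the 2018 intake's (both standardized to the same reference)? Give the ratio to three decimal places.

Combined standard total = 351700; weights = 0.1328, 0.1507, 0.1561, 0.2425, 0.3179.
The 2005 intake: 0.1328×27.2 + 0.1507×158.5 + 0.1561×232.6 + 0.2425×615.2 + 0.3179×481.2 = 365.9801 per 100000.
The 2018 intake: 0.1328×19.1 + 0.1507×110.4 + 0.1561×189.6 + 0.2425×512.4 + 0.3179×396.5 = 299.0862 per 100000.
Ratio = 365.9801 ÷ 299.0862 = 1.22366.

1.224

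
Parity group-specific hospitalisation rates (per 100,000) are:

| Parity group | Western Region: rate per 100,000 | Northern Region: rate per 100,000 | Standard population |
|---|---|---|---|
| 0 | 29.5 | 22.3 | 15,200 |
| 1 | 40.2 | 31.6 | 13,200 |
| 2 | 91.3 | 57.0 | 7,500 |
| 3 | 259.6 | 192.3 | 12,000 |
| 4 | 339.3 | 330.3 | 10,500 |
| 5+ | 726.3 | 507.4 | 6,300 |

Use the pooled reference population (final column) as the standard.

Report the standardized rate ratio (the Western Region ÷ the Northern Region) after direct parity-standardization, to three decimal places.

Standard total = 64,700; weights = 0.2349, 0.2040, 0.1159, 0.1855, 0.1623, 0.0974.
The Western Region: 0.2349×29.5 + 0.2040×40.2 + 0.1159×91.3 + 0.1855×259.6 + 0.1623×339.3 + 0.0974×726.3 = 199.6496 per 100,000.
The Northern Region: 0.2349×22.3 + 0.2040×31.6 + 0.1159×57.0 + 0.1855×192.3 + 0.1623×330.3 + 0.0974×507.4 = 156.9699 per 100,000.
Ratio = 199.6496 ÷ 156.9699 = 1.27190.

1.272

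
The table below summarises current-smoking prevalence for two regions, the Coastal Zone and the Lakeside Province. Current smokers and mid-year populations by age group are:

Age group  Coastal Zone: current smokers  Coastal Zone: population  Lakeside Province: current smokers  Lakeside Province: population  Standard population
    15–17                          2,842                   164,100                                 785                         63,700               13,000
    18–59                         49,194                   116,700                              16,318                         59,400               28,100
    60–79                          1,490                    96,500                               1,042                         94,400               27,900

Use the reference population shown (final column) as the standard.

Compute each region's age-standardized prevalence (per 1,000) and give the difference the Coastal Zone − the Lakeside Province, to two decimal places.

Age-specific rates per 1,000 for the Coastal Zone: 17.319, 421.542, 15.440.
For the Lakeside Province: 12.323, 274.714, 11.038.
Standard total = 69,000; weights = 0.1884, 0.4072, 0.4043.
The Coastal Zone: 0.1884×17.319 + 0.4072×421.542 + 0.4043×15.440 = 181.1779 per 1,000.
The Lakeside Province: 0.1884×12.323 + 0.4072×274.714 + 0.4043×11.038 = 118.6612 per 1,000.
Difference = 181.1779 − 118.6612 = 62.5166.

62.52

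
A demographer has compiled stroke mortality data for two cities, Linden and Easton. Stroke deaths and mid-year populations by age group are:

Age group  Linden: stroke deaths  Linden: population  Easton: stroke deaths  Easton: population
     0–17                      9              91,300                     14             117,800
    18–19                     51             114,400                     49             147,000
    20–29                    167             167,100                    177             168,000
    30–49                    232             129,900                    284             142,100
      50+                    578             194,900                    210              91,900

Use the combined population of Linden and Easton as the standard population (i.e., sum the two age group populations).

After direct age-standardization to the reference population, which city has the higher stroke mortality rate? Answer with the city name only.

Linden

Age-specific rates per 100,000 for Linden: 9.86, 44.58, 99.94, 178.60, 296.56.
For Easton: 11.88, 33.33, 105.36, 199.86, 228.51.
Combined standard total = 1,364,400; weights = 0.1533, 0.1916, 0.2456, 0.1994, 0.2102.
Linden: 0.1533×9.86 + 0.1916×44.58 + 0.2456×99.94 + 0.1994×178.60 + 0.2102×296.56 = 132.5399 per 100,000.
Easton: 0.1533×11.88 + 0.1916×33.33 + 0.2456×105.36 + 0.1994×199.86 + 0.2102×228.51 = 121.9596 per 100,000.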